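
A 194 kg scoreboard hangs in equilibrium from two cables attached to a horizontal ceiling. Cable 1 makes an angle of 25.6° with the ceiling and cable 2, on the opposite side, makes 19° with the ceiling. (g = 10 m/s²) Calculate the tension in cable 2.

Weight W = 194 × 10 = 1940 N acts straight down.
Horizontal: T_1 cos 25.6° = T_2 cos 19°  →  T_1 = 1.048 T_2.
Vertical: T_1 sin 25.6° + T_2 sin 19° = 1940.
Substituting the horizontal relation into the vertical equation gives 0.7786 T_2 = 1940, so T_2 = 2492 N.

T_2 ≈ 2490 N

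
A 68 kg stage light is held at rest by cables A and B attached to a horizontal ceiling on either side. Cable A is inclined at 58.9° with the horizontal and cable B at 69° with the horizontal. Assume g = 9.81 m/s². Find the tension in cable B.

T_B ≈ 437 N

Weight W = 68 × 9.81 = 667.1 N acts straight down.
Horizontal: T_A cos 58.9° = T_B cos 69°  →  T_A = 0.6938 T_B.
Vertical: T_A sin 58.9° + T_B sin 69° = 667.1.
Substituting the horizontal relation into the vertical equation gives 1.528 T_B = 667.1, so T_B = 436.7 N.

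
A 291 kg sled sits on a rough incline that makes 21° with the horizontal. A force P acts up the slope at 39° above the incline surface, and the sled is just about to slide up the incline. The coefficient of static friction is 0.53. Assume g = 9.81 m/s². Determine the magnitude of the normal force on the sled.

On the verge of sliding up the incline, friction equals μN and acts down the slope.
Perpendicular: N + P sin 39° = W cos 21° = 2665 N.
Along incline: P cos 39° = W sin 21° + μN  with W sin 21° = 1023 N.
Solving the pair for P and N: P = 2193 N, N = 1285 N (and f = μN = 681.1 N).

N ≈ 1290 N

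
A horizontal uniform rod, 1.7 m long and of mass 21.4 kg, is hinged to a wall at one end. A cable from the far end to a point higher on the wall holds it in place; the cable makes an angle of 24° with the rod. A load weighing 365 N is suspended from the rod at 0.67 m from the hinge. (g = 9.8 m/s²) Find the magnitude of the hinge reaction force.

Take torques about the hinge: T sin 24° · 1.7 = 21.4×9.8×0.85 + 365×0.67 = 422.81 N·m.
So T = 422.81 / (0.4067 × 1.7) = 611.48 N.
ΣF_x = 0: H_x = T cos 24° = 558.62 N.
ΣF_y = 0: H_y = (21.4×9.8 + 365) − T sin 24° = 574.72 − 248.71 = 326.01 N.
|H| = √(H_x² + H_y²) = √((558.62)² + (326.01)²) = 646.79 N.

|H| ≈ 647 N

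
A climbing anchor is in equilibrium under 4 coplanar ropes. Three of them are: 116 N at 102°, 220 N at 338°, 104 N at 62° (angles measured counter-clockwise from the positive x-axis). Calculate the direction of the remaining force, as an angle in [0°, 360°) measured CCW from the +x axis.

θ ≈ 208°

Sum the known components: ΣF_x = 228.7 N, ΣF_y = 122.9 N.
For equilibrium the remaining force must supply (−ΣF_x, −ΣF_y) = (-228.7, -122.9) N.
Magnitude = √((-228.7)² + (-122.9)²) = 259.6 N; direction = atan2(-122.9, -228.7) = 208.2°.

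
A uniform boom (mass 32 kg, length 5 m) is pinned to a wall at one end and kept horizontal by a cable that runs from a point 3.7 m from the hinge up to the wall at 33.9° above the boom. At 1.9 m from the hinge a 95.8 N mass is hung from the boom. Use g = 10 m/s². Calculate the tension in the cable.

T ≈ 476 N

Take torques about the hinge: T sin 33.9° · 3.7 = 32×10×2.5 + 95.8×1.9 = 982.02 N·m.
So T = 982.02 / (0.5577 × 3.7) = 475.86 N.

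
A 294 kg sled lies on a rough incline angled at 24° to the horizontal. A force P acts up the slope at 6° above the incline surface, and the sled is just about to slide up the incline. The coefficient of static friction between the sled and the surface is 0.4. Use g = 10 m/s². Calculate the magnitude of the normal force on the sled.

N ≈ 2460 N

On the verge of sliding up the incline, friction equals μN and acts down the slope.
Perpendicular: N + P sin 6° = W cos 24° = 2686 N.
Along incline: P cos 6° = W sin 24° + μN  with W sin 24° = 1196 N.
Solving the pair for P and N: P = 2191 N, N = 2457 N (and f = μN = 982.7 N).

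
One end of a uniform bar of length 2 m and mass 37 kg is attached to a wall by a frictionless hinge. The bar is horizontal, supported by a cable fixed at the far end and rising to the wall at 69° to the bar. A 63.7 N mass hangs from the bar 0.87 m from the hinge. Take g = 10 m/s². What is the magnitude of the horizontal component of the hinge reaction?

Take torques about the hinge: T sin 69° · 2 = 37×10×1 + 63.7×0.87 = 425.42 N·m.
So T = 425.42 / (0.9336 × 2) = 227.84 N.
ΣF_x = 0: H_x = T cos 69° = 81.652 N.

H_x ≈ 81.7 N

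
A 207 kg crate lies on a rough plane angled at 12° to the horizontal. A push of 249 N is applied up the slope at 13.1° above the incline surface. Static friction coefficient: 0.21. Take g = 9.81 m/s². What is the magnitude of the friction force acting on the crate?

f ≈ 180 N

Axes along / perpendicular to the incline. W sin 12° = 422.2 N down-slope; W cos 12° = 1986 N into the surface.
Perpendicular: N = W cos 12° − P sin 13.1° = 1986 − 56.44 = 1930 N.
Along incline: P cos 13.1° + f = W sin 12° (friction acts up-slope) → f = 422.2 − 242.5 = 179.7 N.
|f| = 179.7 N ≤ μN = 405.3 N, so the crate is indeed static.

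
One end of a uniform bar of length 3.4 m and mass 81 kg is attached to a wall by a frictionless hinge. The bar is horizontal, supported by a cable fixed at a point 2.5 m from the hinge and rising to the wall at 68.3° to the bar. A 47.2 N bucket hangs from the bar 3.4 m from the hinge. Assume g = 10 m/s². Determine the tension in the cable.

Take torques about the hinge: T sin 68.3° · 2.5 = 81×10×1.7 + 47.2×3.4 = 1537.5 N·m.
So T = 1537.5 / (0.9291 × 2.5) = 661.9 N.

T ≈ 662 N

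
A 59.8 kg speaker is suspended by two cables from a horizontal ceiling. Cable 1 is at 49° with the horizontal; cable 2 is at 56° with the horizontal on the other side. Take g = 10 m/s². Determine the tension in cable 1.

Weight W = 59.8 × 10 = 598 N acts straight down.
Horizontal: T_1 cos 49° = T_2 cos 56°  →  T_2 = 1.173 T_1.
Vertical: T_1 sin 49° + T_2 sin 56° = 598.
Substituting the horizontal relation into the vertical equation gives 1.727 T_1 = 598, so T_1 = 346.2 N.

T_1 ≈ 346 N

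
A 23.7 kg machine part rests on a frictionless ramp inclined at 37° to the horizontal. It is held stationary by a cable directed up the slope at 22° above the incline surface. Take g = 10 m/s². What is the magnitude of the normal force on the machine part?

N ≈ 132 N

Take axes along and perpendicular to the incline. Weight components: W sin 37° = 142.6 N down-slope, W cos 37° = 189.3 N into the surface.
Along incline: T cos 22° = W sin 37° → T = 153.8 N.
Perpendicular: N = W cos 37° − T sin 22° = 131.7 N.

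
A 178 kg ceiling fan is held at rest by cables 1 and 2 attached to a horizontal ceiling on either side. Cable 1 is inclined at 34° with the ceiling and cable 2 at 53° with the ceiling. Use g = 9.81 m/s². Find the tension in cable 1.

Weight W = 178 × 9.81 = 1746 N acts straight down.
Horizontal: T_1 cos 34° = T_2 cos 53°  →  T_2 = 1.378 T_1.
Vertical: T_1 sin 34° + T_2 sin 53° = 1746.
Substituting the horizontal relation into the vertical equation gives 1.659 T_1 = 1746, so T_1 = 1052 N.

T_1 ≈ 1050 N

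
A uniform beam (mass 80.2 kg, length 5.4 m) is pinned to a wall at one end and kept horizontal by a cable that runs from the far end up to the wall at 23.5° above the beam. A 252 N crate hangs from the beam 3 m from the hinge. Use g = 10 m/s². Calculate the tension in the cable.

Take torques about the hinge: T sin 23.5° · 5.4 = 80.2×10×2.7 + 252×3 = 2921.4 N·m.
So T = 2921.4 / (0.3987 × 5.4) = 1356.7 N.

T ≈ 1360 N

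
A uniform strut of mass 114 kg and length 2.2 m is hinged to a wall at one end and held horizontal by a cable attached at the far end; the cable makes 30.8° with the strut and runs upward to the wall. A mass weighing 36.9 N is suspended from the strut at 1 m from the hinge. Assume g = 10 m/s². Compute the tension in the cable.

Take torques about the hinge: T sin 30.8° · 2.2 = 114×10×1.1 + 36.9×1 = 1290.9 N·m.
So T = 1290.9 / (0.5120 × 2.2) = 1145.9 N.

T ≈ 1150 N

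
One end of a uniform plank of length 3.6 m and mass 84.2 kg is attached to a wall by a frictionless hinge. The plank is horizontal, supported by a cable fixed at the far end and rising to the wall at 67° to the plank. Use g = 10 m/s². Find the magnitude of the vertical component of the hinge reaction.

Take torques about the hinge: T sin 67° · 3.6 = 84.2×10×1.8 = 1515.6 N·m.
So T = 1515.6 / (0.9205 × 3.6) = 457.36 N.
ΣF_y = 0: H_y = (84.2×10) − T sin 67° = 842 − 421 = 421 N.

|H_y| ≈ 421 N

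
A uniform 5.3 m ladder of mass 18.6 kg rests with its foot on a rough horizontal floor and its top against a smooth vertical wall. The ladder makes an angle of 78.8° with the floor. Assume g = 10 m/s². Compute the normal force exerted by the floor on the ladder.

ΣF_y = 0: N_floor = 18.6×10 = 186 N.

N_floor ≈ 186 N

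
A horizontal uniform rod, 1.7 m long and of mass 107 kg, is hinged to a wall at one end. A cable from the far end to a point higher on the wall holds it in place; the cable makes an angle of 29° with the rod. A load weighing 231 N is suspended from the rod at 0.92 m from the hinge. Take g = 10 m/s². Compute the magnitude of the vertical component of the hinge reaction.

Take torques about the hinge: T sin 29° · 1.7 = 107×10×0.85 + 231×0.92 = 1122 N·m.
So T = 1122 / (0.4848 × 1.7) = 1361.4 N.
ΣF_y = 0: H_y = (107×10 + 231) − T sin 29° = 1301 − 660.01 = 640.99 N.

|H_y| ≈ 641 N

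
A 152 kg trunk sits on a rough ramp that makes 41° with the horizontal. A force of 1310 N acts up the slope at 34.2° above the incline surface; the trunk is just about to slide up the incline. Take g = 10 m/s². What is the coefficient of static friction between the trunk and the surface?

μ ≈ 0.210

On the verge of sliding up the incline, friction is at its maximum μN and acts down the slope.
Perpendicular to incline: N = W cos 41° − P sin 34.2° = 1147 − 736.3 = 410.8 N.
Along incline: P cos 34.2° − μN = W sin 41° → μ = −(W sin 41° − P cos 34.2°) / N = 0.21.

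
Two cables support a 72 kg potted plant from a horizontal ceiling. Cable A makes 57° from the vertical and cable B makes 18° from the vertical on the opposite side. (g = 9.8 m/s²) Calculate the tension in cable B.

Angles from the horizontal: cable A is 90° − 57° = 33°, cable B is 90° − 18° = 72°.
Weight W = 72 × 9.8 = 705.6 N acts straight down.
Horizontal: T_A cos 33° = T_B cos 72°  →  T_A = 0.3685 T_B.
Vertical: T_A sin 33° + T_B sin 72° = 705.6.
Substituting the horizontal relation into the vertical equation gives 1.152 T_B = 705.6, so T_B = 612.6 N.

T_B ≈ 613 N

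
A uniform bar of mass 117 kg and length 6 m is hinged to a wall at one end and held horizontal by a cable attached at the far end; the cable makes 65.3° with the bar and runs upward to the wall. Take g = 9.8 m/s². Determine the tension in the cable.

T ≈ 631 N

Take torques about the hinge: T sin 65.3° · 6 = 117×9.8×3 = 3439.8 N·m.
So T = 3439.8 / (0.9085 × 6) = 631.03 N.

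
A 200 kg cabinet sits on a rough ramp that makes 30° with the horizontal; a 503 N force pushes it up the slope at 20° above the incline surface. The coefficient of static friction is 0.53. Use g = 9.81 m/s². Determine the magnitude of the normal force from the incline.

N ≈ 1530 N

Axes along / perpendicular to the incline. W sin 30° = 981 N down-slope; W cos 30° = 1699 N into the surface.
Perpendicular: N = W cos 30° − P sin 20° = 1699 − 172 = 1527 N.
Along incline: P cos 20° + f = W sin 30° (friction acts up-slope) → f = 981 − 472.7 = 508.3 N.
|f| = 508.3 N ≤ μN = 809.4 N, so the cabinet is indeed static.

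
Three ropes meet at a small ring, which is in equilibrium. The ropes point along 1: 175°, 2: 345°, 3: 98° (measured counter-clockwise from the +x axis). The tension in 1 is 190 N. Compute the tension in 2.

T_2 ≈ 201 N

Resolve: ΣF_x = 190 cos 175° + T_2 cos 345° + T_3 cos 98° = 0.
        ΣF_y = 190 sin 175° + T_2 sin 345° + T_3 sin 98° = 0.
The known terms sum to (-189.3, 16.56) N, so 0.9659 T_2 − 0.1392 T_3 = 189.3 and -0.2588 T_2 + 0.9903 T_3 = -16.56.
Solving simultaneously: T_2 = 201.1 N, T_3 = 35.84 N.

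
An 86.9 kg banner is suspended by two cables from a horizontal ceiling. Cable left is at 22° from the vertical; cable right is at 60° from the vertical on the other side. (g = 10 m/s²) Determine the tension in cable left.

Angles from the horizontal: cable left is 90° − 22° = 68°, cable right is 90° − 60° = 30°.
Weight W = 86.9 × 10 = 869 N acts straight down.
Horizontal: T_left cos 68° = T_right cos 30°  →  T_right = 0.4326 T_left.
Vertical: T_left sin 68° + T_right sin 30° = 869.
Substituting the horizontal relation into the vertical equation gives 1.143 T_left = 869, so T_left = 760 N.

T_left ≈ 760 N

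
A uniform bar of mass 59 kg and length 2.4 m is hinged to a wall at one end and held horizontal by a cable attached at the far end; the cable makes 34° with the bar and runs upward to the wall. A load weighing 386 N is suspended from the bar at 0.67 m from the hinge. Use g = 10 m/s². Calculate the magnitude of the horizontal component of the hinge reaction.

Take torques about the hinge: T sin 34° · 2.4 = 59×10×1.2 + 386×0.67 = 966.62 N·m.
So T = 966.62 / (0.5592 × 2.4) = 720.25 N.
ΣF_x = 0: H_x = T cos 34° = 597.11 N.

H_x ≈ 597 N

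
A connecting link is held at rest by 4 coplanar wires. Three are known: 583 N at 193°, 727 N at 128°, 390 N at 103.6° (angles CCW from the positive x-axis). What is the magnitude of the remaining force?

F ≈ 1380 N

Sum the known components: ΣF_x = -1107 N, ΣF_y = 820.8 N.
For equilibrium the remaining force must supply (−ΣF_x, −ΣF_y) = (1107, -820.8) N.
Magnitude = √((1107)² + (-820.8)²) = 1378 N; direction = atan2(-820.8, 1107) = 323.5°.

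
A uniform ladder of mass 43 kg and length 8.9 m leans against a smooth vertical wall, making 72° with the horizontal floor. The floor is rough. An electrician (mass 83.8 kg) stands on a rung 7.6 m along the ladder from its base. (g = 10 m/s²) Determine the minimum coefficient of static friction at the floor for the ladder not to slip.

μ_min ≈ 0.238

ΣF_y = 0: N_floor = 43×10 + 83.8×10 = 1268 N.
Torques about the foot: N_wall · 8.9 sin 72° = 43×10×4.45 cos 72° + 83.8×10×7.6 cos 72° → N_wall = 302.37 N.
ΣF_x = 0: f_floor = N_wall = 302.37 N.
μ_min = f_floor / N_floor = 302.37 / 1268 = 0.2385.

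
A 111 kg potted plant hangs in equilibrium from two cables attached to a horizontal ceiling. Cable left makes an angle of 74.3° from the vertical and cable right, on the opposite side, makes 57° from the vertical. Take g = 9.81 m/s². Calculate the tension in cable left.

T_left ≈ 1220 N

Angles from the horizontal: cable left is 90° − 74.3° = 15.7°, cable right is 90° − 57° = 33°.
Weight W = 111 × 9.81 = 1089 N acts straight down.
Horizontal: T_left cos 15.7° = T_right cos 33°  →  T_right = 1.148 T_left.
Vertical: T_left sin 15.7° + T_right sin 33° = 1089.
Substituting the horizontal relation into the vertical equation gives 0.8958 T_left = 1089, so T_left = 1216 N.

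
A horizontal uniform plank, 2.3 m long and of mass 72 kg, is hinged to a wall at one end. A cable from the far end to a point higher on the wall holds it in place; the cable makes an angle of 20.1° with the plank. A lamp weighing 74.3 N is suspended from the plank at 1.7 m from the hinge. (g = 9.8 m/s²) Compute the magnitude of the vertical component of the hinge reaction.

Take torques about the hinge: T sin 20.1° · 2.3 = 72×9.8×1.15 + 74.3×1.7 = 937.75 N·m.
So T = 937.75 / (0.3437 × 2.3) = 1186.4 N.
ΣF_y = 0: H_y = (72×9.8 + 74.3) − T sin 20.1° = 779.9 − 407.72 = 372.18 N.

|H_y| ≈ 372 N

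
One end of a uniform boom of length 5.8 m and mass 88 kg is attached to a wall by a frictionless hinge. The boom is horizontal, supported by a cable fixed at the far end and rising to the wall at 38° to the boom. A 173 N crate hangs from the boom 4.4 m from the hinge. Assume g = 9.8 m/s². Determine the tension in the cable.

Take torques about the hinge: T sin 38° · 5.8 = 88×9.8×2.9 + 173×4.4 = 3262.2 N·m.
So T = 3262.2 / (0.6157 × 5.8) = 913.56 N.

T ≈ 914 N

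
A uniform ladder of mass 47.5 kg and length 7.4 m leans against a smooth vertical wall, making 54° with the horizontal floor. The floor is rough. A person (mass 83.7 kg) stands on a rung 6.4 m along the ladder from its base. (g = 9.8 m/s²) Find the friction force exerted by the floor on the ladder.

Torques about the foot: N_wall · 7.4 sin 54° = 47.5×9.8×3.7 cos 54° + 83.7×9.8×6.4 cos 54° → N_wall = 684.52 N.
ΣF_x = 0: f_floor = N_wall = 684.52 N.

f ≈ 685 N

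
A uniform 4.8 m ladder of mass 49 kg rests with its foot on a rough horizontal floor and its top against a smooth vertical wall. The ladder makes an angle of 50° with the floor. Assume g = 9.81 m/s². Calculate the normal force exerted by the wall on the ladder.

Torques about the foot: N_wall · 4.8 sin 50° = 49×9.81×2.4 cos 50° → N_wall = 201.67 N.

N_wall ≈ 202 N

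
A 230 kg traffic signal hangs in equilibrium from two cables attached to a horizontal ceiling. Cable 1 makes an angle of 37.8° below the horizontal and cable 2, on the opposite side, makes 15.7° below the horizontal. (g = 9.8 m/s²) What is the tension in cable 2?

T_2 ≈ 2220 N

Weight W = 230 × 9.8 = 2254 N acts straight down.
Horizontal: T_1 cos 37.8° = T_2 cos 15.7°  →  T_1 = 1.218 T_2.
Vertical: T_1 sin 37.8° + T_2 sin 15.7° = 2254.
Substituting the horizontal relation into the vertical equation gives 1.017 T_2 = 2254, so T_2 = 2216 N.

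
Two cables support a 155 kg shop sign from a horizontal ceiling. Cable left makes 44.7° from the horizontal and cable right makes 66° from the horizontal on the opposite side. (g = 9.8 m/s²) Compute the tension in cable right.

Weight W = 155 × 9.8 = 1519 N acts straight down.
Horizontal: T_left cos 44.7° = T_right cos 66°  →  T_left = 0.5722 T_right.
Vertical: T_left sin 44.7° + T_right sin 66° = 1519.
Substituting the horizontal relation into the vertical equation gives 1.316 T_right = 1519, so T_right = 1154 N.

T_right ≈ 1150 N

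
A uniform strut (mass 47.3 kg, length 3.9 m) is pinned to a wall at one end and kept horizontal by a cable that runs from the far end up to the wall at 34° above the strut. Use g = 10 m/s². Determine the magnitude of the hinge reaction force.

Take torques about the hinge: T sin 34° · 3.9 = 47.3×10×1.95 = 922.35 N·m.
So T = 922.35 / (0.5592 × 3.9) = 422.93 N.
ΣF_x = 0: H_x = T cos 34° = 350.63 N.
ΣF_y = 0: H_y = (47.3×10) − T sin 34° = 473 − 236.5 = 236.5 N.
|H| = √(H_x² + H_y²) = √((350.63)² + (236.5)²) = 422.93 N.

|H| ≈ 423 N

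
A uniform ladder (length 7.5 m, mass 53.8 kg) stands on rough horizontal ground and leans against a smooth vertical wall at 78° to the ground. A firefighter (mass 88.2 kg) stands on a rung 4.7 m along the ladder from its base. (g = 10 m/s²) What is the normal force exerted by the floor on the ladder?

ΣF_y = 0: N_floor = 53.8×10 + 88.2×10 = 1420 N.

N_floor ≈ 1420 N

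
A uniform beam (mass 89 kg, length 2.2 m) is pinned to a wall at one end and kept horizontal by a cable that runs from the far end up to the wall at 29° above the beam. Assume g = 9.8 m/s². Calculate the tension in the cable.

T ≈ 900 N

Take torques about the hinge: T sin 29° · 2.2 = 89×9.8×1.1 = 959.42 N·m.
So T = 959.42 / (0.4848 × 2.2) = 899.53 N.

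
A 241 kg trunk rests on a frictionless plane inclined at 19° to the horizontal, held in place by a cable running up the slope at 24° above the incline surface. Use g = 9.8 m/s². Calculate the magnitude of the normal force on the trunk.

N ≈ 1890 N

Take axes along and perpendicular to the incline. Weight components: W sin 19° = 768.9 N down-slope, W cos 19° = 2233 N into the surface.
Along incline: T cos 24° = W sin 19° → T = 841.7 N.
Perpendicular: N = W cos 19° − T sin 24° = 1891 N.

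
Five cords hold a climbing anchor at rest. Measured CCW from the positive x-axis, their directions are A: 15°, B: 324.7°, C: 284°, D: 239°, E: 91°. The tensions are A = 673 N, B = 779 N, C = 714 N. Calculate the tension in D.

T_D ≈ 2720 N

Resolve: ΣF_x = 673 cos 15° + 779 cos 324.7° + 714 cos 284° + T_D cos 239° + T_E cos 91° = 0.
        ΣF_y = 673 sin 15° + 779 sin 324.7° + 714 sin 284° + T_D sin 239° + T_E sin 91° = 0.
The known terms sum to (1459, -968.8) N, so -0.5150 T_D − 0.0175 T_E = -1459 and -0.8572 T_D + 0.9998 T_E = 968.8.
Solving simultaneously: T_D = 2720 N, T_E = 3301 N.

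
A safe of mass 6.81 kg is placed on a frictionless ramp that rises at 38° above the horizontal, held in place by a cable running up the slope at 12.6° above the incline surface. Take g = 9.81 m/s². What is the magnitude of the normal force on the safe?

Take axes along and perpendicular to the incline. Weight components: W sin 38° = 41.13 N down-slope, W cos 38° = 52.64 N into the surface.
Along incline: T cos 12.6° = W sin 38° → T = 42.14 N.
Perpendicular: N = W cos 38° − T sin 12.6° = 43.45 N.

N ≈ 43.5 N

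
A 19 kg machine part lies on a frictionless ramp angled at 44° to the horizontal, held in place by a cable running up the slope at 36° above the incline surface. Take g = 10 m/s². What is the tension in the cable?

Take axes along and perpendicular to the incline. Weight components: W sin 44° = 132 N down-slope, W cos 44° = 136.7 N into the surface.
Along incline: T cos 36° = W sin 44° → T = 163.1 N.
Perpendicular: N = W cos 44° − T sin 36° = 40.78 N.

T ≈ 163 N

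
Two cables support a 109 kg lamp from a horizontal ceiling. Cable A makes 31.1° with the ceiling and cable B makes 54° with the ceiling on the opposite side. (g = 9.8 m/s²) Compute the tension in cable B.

Weight W = 109 × 9.8 = 1068 N acts straight down.
Horizontal: T_A cos 31.1° = T_B cos 54°  →  T_A = 0.6865 T_B.
Vertical: T_A sin 31.1° + T_B sin 54° = 1068.
Substituting the horizontal relation into the vertical equation gives 1.164 T_B = 1068, so T_B = 918 N.

T_B ≈ 918 N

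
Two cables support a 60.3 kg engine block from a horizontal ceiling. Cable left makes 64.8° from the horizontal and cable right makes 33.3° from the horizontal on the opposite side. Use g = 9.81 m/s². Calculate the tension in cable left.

T_left ≈ 499 N

Weight W = 60.3 × 9.81 = 591.5 N acts straight down.
Horizontal: T_left cos 64.8° = T_right cos 33.3°  →  T_right = 0.5094 T_left.
Vertical: T_left sin 64.8° + T_right sin 33.3° = 591.5.
Substituting the horizontal relation into the vertical equation gives 1.185 T_left = 591.5, so T_left = 499.4 N.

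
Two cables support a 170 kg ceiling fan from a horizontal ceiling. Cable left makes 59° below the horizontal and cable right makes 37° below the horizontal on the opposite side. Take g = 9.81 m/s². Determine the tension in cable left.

T_left ≈ 1340 N

Weight W = 170 × 9.81 = 1668 N acts straight down.
Horizontal: T_left cos 59° = T_right cos 37°  →  T_right = 0.6449 T_left.
Vertical: T_left sin 59° + T_right sin 37° = 1668.
Substituting the horizontal relation into the vertical equation gives 1.245 T_left = 1668, so T_left = 1339 N.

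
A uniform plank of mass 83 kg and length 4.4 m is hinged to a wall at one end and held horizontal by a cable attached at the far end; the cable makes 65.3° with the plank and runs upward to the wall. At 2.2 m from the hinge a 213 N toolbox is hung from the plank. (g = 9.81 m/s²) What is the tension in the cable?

Take torques about the hinge: T sin 65.3° · 4.4 = 83×9.81×2.2 + 213×2.2 = 2259.9 N·m.
So T = 2259.9 / (0.9085 × 4.4) = 565.34 N.

T ≈ 565 N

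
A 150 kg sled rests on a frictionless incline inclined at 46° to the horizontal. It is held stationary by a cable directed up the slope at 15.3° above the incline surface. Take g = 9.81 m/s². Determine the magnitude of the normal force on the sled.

N ≈ 733 N

Take axes along and perpendicular to the incline. Weight components: W sin 46° = 1059 N down-slope, W cos 46° = 1022 N into the surface.
Along incline: T cos 15.3° = W sin 46° → T = 1097 N.
Perpendicular: N = W cos 46° − T sin 15.3° = 732.6 N.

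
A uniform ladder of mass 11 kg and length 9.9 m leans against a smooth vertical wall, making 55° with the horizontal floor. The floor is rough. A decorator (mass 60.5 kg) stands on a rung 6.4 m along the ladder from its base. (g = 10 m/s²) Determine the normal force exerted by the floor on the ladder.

ΣF_y = 0: N_floor = 11×10 + 60.5×10 = 715 N.

N_floor ≈ 715 N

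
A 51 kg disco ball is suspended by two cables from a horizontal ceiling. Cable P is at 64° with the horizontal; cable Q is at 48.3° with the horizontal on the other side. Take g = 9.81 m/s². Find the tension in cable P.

Weight W = 51 × 9.81 = 500.3 N acts straight down.
Horizontal: T_P cos 64° = T_Q cos 48.3°  →  T_Q = 0.659 T_P.
Vertical: T_P sin 64° + T_Q sin 48.3° = 500.3.
Substituting the horizontal relation into the vertical equation gives 1.391 T_P = 500.3, so T_P = 359.7 N.

T_P ≈ 360 N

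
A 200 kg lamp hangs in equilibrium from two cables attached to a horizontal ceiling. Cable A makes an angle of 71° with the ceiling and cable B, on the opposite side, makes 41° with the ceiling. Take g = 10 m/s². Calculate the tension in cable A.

T_A ≈ 1630 N

Weight W = 200 × 10 = 2000 N acts straight down.
Horizontal: T_A cos 71° = T_B cos 41°  →  T_B = 0.4314 T_A.
Vertical: T_A sin 71° + T_B sin 41° = 2000.
Substituting the horizontal relation into the vertical equation gives 1.229 T_A = 2000, so T_A = 1628 N.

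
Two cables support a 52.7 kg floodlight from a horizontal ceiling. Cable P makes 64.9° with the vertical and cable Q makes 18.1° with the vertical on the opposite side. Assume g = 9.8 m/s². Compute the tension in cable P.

T_P ≈ 162 N

Angles from the horizontal: cable P is 90° − 64.9° = 25.1°, cable Q is 90° − 18.1° = 71.9°.
Weight W = 52.7 × 9.8 = 516.5 N acts straight down.
Horizontal: T_P cos 25.1° = T_Q cos 71.9°  →  T_Q = 2.915 T_P.
Vertical: T_P sin 25.1° + T_Q sin 71.9° = 516.5.
Substituting the horizontal relation into the vertical equation gives 3.195 T_P = 516.5, so T_P = 161.7 N.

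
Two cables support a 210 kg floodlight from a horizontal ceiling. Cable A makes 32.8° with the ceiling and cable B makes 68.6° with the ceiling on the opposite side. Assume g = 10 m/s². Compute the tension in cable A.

T_A ≈ 782 N

Weight W = 210 × 10 = 2100 N acts straight down.
Horizontal: T_A cos 32.8° = T_B cos 68.6°  →  T_B = 2.304 T_A.
Vertical: T_A sin 32.8° + T_B sin 68.6° = 2100.
Substituting the horizontal relation into the vertical equation gives 2.687 T_A = 2100, so T_A = 781.7 N.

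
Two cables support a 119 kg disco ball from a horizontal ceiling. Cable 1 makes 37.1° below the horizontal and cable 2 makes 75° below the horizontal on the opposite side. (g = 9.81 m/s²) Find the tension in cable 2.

T_2 ≈ 1000 N

Weight W = 119 × 9.81 = 1167 N acts straight down.
Horizontal: T_1 cos 37.1° = T_2 cos 75°  →  T_1 = 0.3245 T_2.
Vertical: T_1 sin 37.1° + T_2 sin 75° = 1167.
Substituting the horizontal relation into the vertical equation gives 1.162 T_2 = 1167, so T_2 = 1005 N.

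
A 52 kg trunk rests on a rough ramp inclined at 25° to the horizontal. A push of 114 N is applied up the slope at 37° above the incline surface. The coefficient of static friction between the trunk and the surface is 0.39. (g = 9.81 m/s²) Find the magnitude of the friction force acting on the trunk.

f ≈ 125 N

Axes along / perpendicular to the incline. W sin 25° = 215.6 N down-slope; W cos 25° = 462.3 N into the surface.
Perpendicular: N = W cos 25° − P sin 37° = 462.3 − 68.61 = 393.7 N.
Along incline: P cos 37° + f = W sin 25° (friction acts up-slope) → f = 215.6 − 91.04 = 124.5 N.
|f| = 124.5 N ≤ μN = 153.6 N, so the trunk is indeed static.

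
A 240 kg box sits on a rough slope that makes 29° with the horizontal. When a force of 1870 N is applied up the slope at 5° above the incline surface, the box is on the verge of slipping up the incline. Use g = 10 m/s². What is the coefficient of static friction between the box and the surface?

On the verge of sliding up the incline, friction is at its maximum μN and acts down the slope.
Perpendicular to incline: N = W cos 29° − P sin 5° = 2099 − 163 = 1936 N.
Along incline: P cos 5° − μN = W sin 29° → μ = −(W sin 29° − P cos 5°) / N = 0.3612.

μ ≈ 0.361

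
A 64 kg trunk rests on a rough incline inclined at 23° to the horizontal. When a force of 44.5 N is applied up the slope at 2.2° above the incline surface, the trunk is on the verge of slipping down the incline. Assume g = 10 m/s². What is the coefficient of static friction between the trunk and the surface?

μ ≈ 0.350

On the verge of sliding down the incline, friction is at its maximum μN and acts up the slope.
Perpendicular to incline: N = W cos 23° − P sin 2.2° = 589.1 − 1.708 = 587.4 N.
Along incline: P cos 2.2° + μN = W sin 23° → μ = (W sin 23° − P cos 2.2°) / N = 0.35.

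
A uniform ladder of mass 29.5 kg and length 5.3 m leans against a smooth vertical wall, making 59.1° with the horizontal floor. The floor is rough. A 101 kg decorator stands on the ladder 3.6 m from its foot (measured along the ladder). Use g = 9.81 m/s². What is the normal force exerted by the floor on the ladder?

ΣF_y = 0: N_floor = 29.5×9.81 + 101×9.81 = 1280.2 N.

N_floor ≈ 1280 N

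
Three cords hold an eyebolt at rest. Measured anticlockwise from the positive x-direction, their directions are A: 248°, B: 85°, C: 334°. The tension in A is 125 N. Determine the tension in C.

T_C ≈ 39.1 N

Resolve: ΣF_x = 125 cos 248° + T_B cos 85° + T_C cos 334° = 0.
        ΣF_y = 125 sin 248° + T_B sin 85° + T_C sin 334° = 0.
The known terms sum to (-46.83, -115.9) N, so 0.0872 T_B + 0.8988 T_C = 46.83 and 0.9962 T_B − 0.4384 T_C = 115.9.
Solving simultaneously: T_B = 133.6 N, T_C = 39.15 N.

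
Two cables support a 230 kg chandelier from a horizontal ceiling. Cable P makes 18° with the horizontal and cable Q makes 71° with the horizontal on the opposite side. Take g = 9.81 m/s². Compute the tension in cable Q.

Weight W = 230 × 9.81 = 2256 N acts straight down.
Horizontal: T_P cos 18° = T_Q cos 71°  →  T_P = 0.3423 T_Q.
Vertical: T_P sin 18° + T_Q sin 71° = 2256.
Substituting the horizontal relation into the vertical equation gives 1.051 T_Q = 2256, so T_Q = 2146 N.

T_Q ≈ 2150 N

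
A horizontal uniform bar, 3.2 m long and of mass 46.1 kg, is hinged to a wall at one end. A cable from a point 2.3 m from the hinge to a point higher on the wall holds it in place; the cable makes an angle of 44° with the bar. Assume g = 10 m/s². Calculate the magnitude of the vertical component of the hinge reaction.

|H_y| ≈ 140 N

Take torques about the hinge: T sin 44° · 2.3 = 46.1×10×1.6 = 737.6 N·m.
So T = 737.6 / (0.6947 × 2.3) = 461.66 N.
ΣF_y = 0: H_y = (46.1×10) − T sin 44° = 461 − 320.7 = 140.3 N.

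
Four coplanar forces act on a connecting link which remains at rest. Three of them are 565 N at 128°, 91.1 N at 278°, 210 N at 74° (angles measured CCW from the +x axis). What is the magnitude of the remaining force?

Sum the known components: ΣF_x = -277.3 N, ΣF_y = 556.9 N.
For equilibrium the remaining force must supply (−ΣF_x, −ΣF_y) = (277.3, -556.9) N.
Magnitude = √((277.3)² + (-556.9)²) = 622.1 N; direction = atan2(-556.9, 277.3) = 296.5°.

F ≈ 622 N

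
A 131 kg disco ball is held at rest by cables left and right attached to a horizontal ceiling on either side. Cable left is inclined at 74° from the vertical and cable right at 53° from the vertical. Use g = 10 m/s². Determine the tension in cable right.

Angles from the horizontal: cable left is 90° − 74° = 16°, cable right is 90° − 53° = 37°.
Weight W = 131 × 10 = 1310 N acts straight down.
Horizontal: T_left cos 16° = T_right cos 37°  →  T_left = 0.8308 T_right.
Vertical: T_left sin 16° + T_right sin 37° = 1310.
Substituting the horizontal relation into the vertical equation gives 0.8308 T_right = 1310, so T_right = 1577 N.

T_right ≈ 1580 N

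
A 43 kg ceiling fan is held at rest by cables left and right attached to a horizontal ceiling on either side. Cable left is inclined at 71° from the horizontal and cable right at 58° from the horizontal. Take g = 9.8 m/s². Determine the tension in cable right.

Weight W = 43 × 9.8 = 421.4 N acts straight down.
Horizontal: T_left cos 71° = T_right cos 58°  →  T_left = 1.628 T_right.
Vertical: T_left sin 71° + T_right sin 58° = 421.4.
Substituting the horizontal relation into the vertical equation gives 2.387 T_right = 421.4, so T_right = 176.5 N.

T_right ≈ 177 N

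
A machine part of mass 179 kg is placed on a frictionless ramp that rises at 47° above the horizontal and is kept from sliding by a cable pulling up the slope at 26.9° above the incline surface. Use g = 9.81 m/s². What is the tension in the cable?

Take axes along and perpendicular to the incline. Weight components: W sin 47° = 1284 N down-slope, W cos 47° = 1198 N into the surface.
Along incline: T cos 26.9° = W sin 47° → T = 1440 N.
Perpendicular: N = W cos 47° − T sin 26.9° = 546 N.

T ≈ 1440 N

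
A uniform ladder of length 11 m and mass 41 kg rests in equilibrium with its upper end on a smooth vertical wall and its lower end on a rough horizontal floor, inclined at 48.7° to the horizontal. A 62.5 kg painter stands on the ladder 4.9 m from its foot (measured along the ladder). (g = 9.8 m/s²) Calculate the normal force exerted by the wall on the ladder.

N_wall ≈ 416 N

Torques about the foot: N_wall · 11 sin 48.7° = 41×9.8×5.5 cos 48.7° + 62.5×9.8×4.9 cos 48.7° → N_wall = 416.19 N.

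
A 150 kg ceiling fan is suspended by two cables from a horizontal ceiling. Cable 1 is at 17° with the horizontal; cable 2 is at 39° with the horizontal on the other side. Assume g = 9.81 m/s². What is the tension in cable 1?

T_1 ≈ 1380 N

Weight W = 150 × 9.81 = 1472 N acts straight down.
Horizontal: T_1 cos 17° = T_2 cos 39°  →  T_2 = 1.231 T_1.
Vertical: T_1 sin 17° + T_2 sin 39° = 1472.
Substituting the horizontal relation into the vertical equation gives 1.067 T_1 = 1472, so T_1 = 1379 N.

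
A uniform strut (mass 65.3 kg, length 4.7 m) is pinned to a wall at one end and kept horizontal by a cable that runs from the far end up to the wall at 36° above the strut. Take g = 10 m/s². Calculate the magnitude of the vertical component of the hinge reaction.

Take torques about the hinge: T sin 36° · 4.7 = 65.3×10×2.35 = 1534.5 N·m.
So T = 1534.5 / (0.5878 × 4.7) = 555.47 N.
ΣF_y = 0: H_y = (65.3×10) − T sin 36° = 653 − 326.5 = 326.5 N.

|H_y| ≈ 326 N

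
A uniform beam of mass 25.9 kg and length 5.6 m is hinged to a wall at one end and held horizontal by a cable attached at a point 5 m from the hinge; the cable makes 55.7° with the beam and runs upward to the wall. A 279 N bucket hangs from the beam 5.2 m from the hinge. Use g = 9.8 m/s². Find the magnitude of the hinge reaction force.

|H| ≈ 312 N

Take torques about the hinge: T sin 55.7° · 5 = 25.9×9.8×2.8 + 279×5.2 = 2161.5 N·m.
So T = 2161.5 / (0.8261 × 5) = 523.3 N.
ΣF_x = 0: H_x = T cos 55.7° = 294.89 N.
ΣF_y = 0: H_y = (25.9×9.8 + 279) − T sin 55.7° = 532.82 − 432.3 = 100.52 N.
|H| = √(H_x² + H_y²) = √((294.89)² + (100.52)²) = 311.56 N.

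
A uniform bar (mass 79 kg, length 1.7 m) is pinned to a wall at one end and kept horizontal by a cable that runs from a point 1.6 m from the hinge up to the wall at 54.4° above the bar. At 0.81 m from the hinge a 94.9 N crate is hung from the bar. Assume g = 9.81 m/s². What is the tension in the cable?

T ≈ 565 N

Take torques about the hinge: T sin 54.4° · 1.6 = 79×9.81×0.85 + 94.9×0.81 = 735.61 N·m.
So T = 735.61 / (0.8131 × 1.6) = 565.44 N.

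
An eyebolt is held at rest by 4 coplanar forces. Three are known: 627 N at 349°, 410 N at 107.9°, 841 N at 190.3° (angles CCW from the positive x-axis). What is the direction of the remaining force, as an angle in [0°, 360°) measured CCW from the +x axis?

θ ≈ 340°

Sum the known components: ΣF_x = -338 N, ΣF_y = 120.1 N.
For equilibrium the remaining force must supply (−ΣF_x, −ΣF_y) = (338, -120.1) N.
Magnitude = √((338)² + (-120.1)²) = 358.7 N; direction = atan2(-120.1, 338) = 340.4°.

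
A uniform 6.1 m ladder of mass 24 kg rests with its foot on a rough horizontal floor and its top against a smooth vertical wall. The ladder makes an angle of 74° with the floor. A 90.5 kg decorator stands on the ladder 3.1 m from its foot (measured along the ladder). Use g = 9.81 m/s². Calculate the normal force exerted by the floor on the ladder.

ΣF_y = 0: N_floor = 24×9.81 + 90.5×9.81 = 1123.2 N.

N_floor ≈ 1120 N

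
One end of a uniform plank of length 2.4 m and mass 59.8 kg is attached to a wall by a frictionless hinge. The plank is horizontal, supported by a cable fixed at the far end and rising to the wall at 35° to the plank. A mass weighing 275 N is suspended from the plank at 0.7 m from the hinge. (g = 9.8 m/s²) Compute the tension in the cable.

T ≈ 651 N

Take torques about the hinge: T sin 35° · 2.4 = 59.8×9.8×1.2 + 275×0.7 = 895.75 N·m.
So T = 895.75 / (0.5736 × 2.4) = 650.7 N.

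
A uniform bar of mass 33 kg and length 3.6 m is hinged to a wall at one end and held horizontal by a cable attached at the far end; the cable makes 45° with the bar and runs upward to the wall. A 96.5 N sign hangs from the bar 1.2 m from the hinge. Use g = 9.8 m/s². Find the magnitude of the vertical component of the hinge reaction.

Take torques about the hinge: T sin 45° · 3.6 = 33×9.8×1.8 + 96.5×1.2 = 697.92 N·m.
So T = 697.92 / (0.7071 × 3.6) = 274.17 N.
ΣF_y = 0: H_y = (33×9.8 + 96.5) − T sin 45° = 419.9 − 193.87 = 226.03 N.

|H_y| ≈ 226 N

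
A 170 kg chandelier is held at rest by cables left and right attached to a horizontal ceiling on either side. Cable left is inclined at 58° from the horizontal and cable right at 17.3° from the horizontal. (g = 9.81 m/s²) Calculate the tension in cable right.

Weight W = 170 × 9.81 = 1668 N acts straight down.
Horizontal: T_left cos 58° = T_right cos 17.3°  →  T_left = 1.802 T_right.
Vertical: T_left sin 58° + T_right sin 17.3° = 1668.
Substituting the horizontal relation into the vertical equation gives 1.825 T_right = 1668, so T_right = 913.7 N.

T_right ≈ 914 N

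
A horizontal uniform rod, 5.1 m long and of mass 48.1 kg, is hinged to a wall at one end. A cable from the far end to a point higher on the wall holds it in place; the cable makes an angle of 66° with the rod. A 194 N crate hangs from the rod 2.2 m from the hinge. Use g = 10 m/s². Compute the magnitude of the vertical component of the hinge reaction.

Take torques about the hinge: T sin 66° · 5.1 = 48.1×10×2.55 + 194×2.2 = 1653.3 N·m.
So T = 1653.3 / (0.9135 × 5.1) = 354.87 N.
ΣF_y = 0: H_y = (48.1×10 + 194) − T sin 66° = 675 − 324.19 = 350.81 N.

|H_y| ≈ 351 N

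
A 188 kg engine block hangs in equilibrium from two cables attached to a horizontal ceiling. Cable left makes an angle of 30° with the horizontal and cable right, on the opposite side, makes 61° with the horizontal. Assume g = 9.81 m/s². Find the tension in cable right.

T_right ≈ 1600 N

Weight W = 188 × 9.81 = 1844 N acts straight down.
Horizontal: T_left cos 30° = T_right cos 61°  →  T_left = 0.5598 T_right.
Vertical: T_left sin 30° + T_right sin 61° = 1844.
Substituting the horizontal relation into the vertical equation gives 1.155 T_right = 1844, so T_right = 1597 N.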